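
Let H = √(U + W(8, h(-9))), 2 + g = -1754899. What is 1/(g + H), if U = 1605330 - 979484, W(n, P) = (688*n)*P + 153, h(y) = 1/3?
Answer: -5264703/9239030675902 - √5650503/9239030675902 ≈ -5.7009e-7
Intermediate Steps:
g = -1754901 (g = -2 - 1754899 = -1754901)
h(y) = ⅓
W(n, P) = 153 + 688*P*n (W(n, P) = 688*P*n + 153 = 153 + 688*P*n)
U = 625846
H = √5650503/3 (H = √(625846 + (153 + 688*(⅓)*8)) = √(625846 + (153 + 5504/3)) = √(625846 + 5963/3) = √(1883501/3) = √5650503/3 ≈ 792.36)
1/(g + H) = 1/(-1754901 + √5650503/3)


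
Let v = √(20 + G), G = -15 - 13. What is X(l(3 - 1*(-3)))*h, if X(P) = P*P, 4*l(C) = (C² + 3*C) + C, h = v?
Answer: 450*I*√2 ≈ 636.4*I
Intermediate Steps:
G = -28
v = 2*I*√2 (v = √(20 - 28) = √(-8) = 2*I*√2 ≈ 2.8284*I)
h = 2*I*√2 ≈ 2.8284*I
l(C) = C + C²/4 (l(C) = ((C² + 3*C) + C)/4 = (C² + 4*C)/4 = C + C²/4)
X(P) = P²
X(l(3 - 1*(-3)))*h = ((3 - 1*(-3))*(4 + (3 - 1*(-3)))/4)²*(2*I*√2) = ((3 + 3)*(4 + (3 + 3))/4)²*(2*I*√2) = ((¼)*6*(4 + 6))²*(2*I*√2) = ((¼)*6*10)²*(2*I*√2) = 15²*(2*I*√2) = 225*(2*I*√2) = 450*I*√2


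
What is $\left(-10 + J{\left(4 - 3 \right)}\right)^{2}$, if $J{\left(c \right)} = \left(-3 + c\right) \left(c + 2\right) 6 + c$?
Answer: $2025$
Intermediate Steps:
$J{\left(c \right)} = c + 6 \left(-3 + c\right) \left(2 + c\right)$ ($J{\left(c \right)} = \left(-3 + c\right) \left(2 + c\right) 6 + c = 6 \left(-3 + c\right) \left(2 + c\right) + c = c + 6 \left(-3 + c\right) \left(2 + c\right)$)
$\left(-10 + J{\left(4 - 3 \right)}\right)^{2} = \left(-10 - \left(36 - 6 \left(4 - 3\right)^{2} + 5 \left(4 - 3\right)\right)\right)^{2} = \left(-10 - \left(41 - 6\right)\right)^{2} = \left(-10 - 35\right)^{2} = \left(-45\right)^{2} = 2025$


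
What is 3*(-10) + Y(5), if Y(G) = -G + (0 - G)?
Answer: -40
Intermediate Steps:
Y(G) = -2*G (Y(G) = -G - G = -2*G)
3*(-10) + Y(5) = 3*(-10) - 2*5 = -30 - 10 = -40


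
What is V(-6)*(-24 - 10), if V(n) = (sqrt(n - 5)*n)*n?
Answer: -1224*I*sqrt(11) ≈ -4059.5*I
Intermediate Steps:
V(n) = n**2*sqrt(-5 + n) (V(n) = (sqrt(-5 + n)*n)*n = (n*sqrt(-5 + n))*n = n**2*sqrt(-5 + n))
V(-6)*(-24 - 10) = ((-6)**2*sqrt(-5 - 6))*(-24 - 10) = (36*sqrt(-11))*(-34) = (36*(I*sqrt(11)))*(-34) = (36*I*sqrt(11))*(-34) = -1224*I*sqrt(11)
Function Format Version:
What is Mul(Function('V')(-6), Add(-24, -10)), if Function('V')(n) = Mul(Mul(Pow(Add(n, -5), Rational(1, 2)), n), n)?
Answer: Mul(-1224, I, Pow(11, Rational(1, 2))) ≈ Mul(-4059.5, I)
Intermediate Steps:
Function('V')(n) = Mul(Pow(n, 2), Pow(Add(-5, n), Rational(1, 2))) (Function('V')(n) = Mul(Mul(Pow(Add(-5, n), Rational(1, 2)), n), n) = Mul(Mul(n, Pow(Add(-5, n), Rational(1, 2))), n) = Mul(Pow(n, 2), Pow(Add(-5, n), Rational(1, 2))))
Mul(Function('V')(-6), Add(-24, -10)) = Mul(Mul(Pow(-6, 2), Pow(Add(-5, -6), Rational(1, 2))), Add(-24, -10)) = Mul(Mul(36, Pow(-11, Rational(1, 2))), -34) = Mul(Mul(36, Mul(I, Pow(11, Rational(1, 2)))), -34) = Mul(Mul(36, I, Pow(11, Rational(1, 2))), -34) = Mul(-1224, I, Pow(11, Rational(1, 2)))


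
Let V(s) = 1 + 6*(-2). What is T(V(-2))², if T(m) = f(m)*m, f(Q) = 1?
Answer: 121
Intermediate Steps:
V(s) = -11 (V(s) = 1 - 12 = -11)
T(m) = m (T(m) = 1*m = m)
T(V(-2))² = (-11)² = 121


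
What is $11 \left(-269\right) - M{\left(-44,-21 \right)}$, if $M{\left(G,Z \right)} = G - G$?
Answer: $-2959$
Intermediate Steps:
$M{\left(G,Z \right)} = 0$
$11 \left(-269\right) - M{\left(-44,-21 \right)} = 11 \left(-269\right) - 0 = -2959 + 0 = -2959$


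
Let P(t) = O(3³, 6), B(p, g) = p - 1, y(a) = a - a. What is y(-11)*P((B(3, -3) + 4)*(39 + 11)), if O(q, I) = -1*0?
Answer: 0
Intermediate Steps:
y(a) = 0
B(p, g) = -1 + p
O(q, I) = 0
P(t) = 0
y(-11)*P((B(3, -3) + 4)*(39 + 11)) = 0*0 = 0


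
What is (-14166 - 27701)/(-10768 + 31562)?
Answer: -41867/20794 ≈ -2.0134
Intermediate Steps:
(-14166 - 27701)/(-10768 + 31562) = -41867/20794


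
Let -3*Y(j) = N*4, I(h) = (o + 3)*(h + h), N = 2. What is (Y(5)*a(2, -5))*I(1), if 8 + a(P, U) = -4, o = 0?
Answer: 192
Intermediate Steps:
I(h) = 6*h (I(h) = (0 + 3)*(h + h) = 3*(2*h) = 6*h)
a(P, U) = -12 (a(P, U) = -8 - 4 = -12)
Y(j) = -8/3 (Y(j) = -2*4/3 = -1/3*8 = -8/3)
(Y(5)*a(2, -5))*I(1) = (-8/3*(-12))*(6*1) = 32*6 = 192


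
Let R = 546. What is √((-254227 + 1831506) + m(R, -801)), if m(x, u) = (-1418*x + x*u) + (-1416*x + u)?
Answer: 2*I*√102058 ≈ 638.93*I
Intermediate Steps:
m(x, u) = u - 2834*x + u*x (m(x, u) = (-1418*x + u*x) + (u - 1416*x) = u - 2834*x + u*x)
√((-254227 + 1831506) + m(R, -801)) = √((-254227 + 1831506) + (-801 - 2834*546 - 801*546)) = √(1577279 + (-801 - 1547364 - 437346)) = √(1577279 - 1985511) = √(-408232) = 2*I*√102058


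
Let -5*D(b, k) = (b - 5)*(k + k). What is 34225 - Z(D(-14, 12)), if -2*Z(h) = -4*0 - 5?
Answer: 68445/2 ≈ 34223.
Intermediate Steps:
D(b, k) = -2*k*(-5 + b)/5 (D(b, k) = -(b - 5)*(k + k)/5 = -(-5 + b)*2*k/5 = -2*k*(-5 + b)/5)
Z(h) = 5/2 (Z(h) = -(-4*0 - 5)/2 = -(0 - 5)/2 = -½*(-5) = 5/2)
34225 - Z(D(-14, 12)) = 34225 - 1*5/2 = 34225 - 5/2 = 68445/2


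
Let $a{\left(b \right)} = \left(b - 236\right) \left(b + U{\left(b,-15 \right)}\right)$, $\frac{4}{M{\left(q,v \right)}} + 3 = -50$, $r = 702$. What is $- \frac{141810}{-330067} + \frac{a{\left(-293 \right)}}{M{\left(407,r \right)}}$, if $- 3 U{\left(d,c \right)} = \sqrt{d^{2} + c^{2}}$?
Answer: $- \frac{2711447357107}{1320268} - \frac{28037 \sqrt{86074}}{12} \approx -2.7392 \cdot 10^{6}$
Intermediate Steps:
$U{\left(d,c \right)} = - \frac{\sqrt{c^{2} + d^{2}}}{3}$ ($U{\left(d,c \right)} = - \frac{\sqrt{d^{2} + c^{2}}}{3} = - \frac{\sqrt{c^{2} + d^{2}}}{3}$)
$M{\left(q,v \right)} = - \frac{4}{53}$ ($M{\left(q,v \right)} = \frac{4}{-3 - 50} = \frac{4}{-53} = 4 \left(- \frac{1}{53}\right) = - \frac{4}{53}$)
$a{\left(b \right)} = \left(-236 + b\right) \left(b - \frac{\sqrt{225 + b^{2}}}{3}\right)$ ($a{\left(b \right)} = \left(b - 236\right) \left(b - \frac{\sqrt{\left(-15\right)^{2} + b^{2}}}{3}\right) = \left(-236 + b\right) \left(b - \frac{\sqrt{225 + b^{2}}}{3}\right)$)
$- \frac{141810}{-330067} + \frac{a{\left(-293 \right)}}{M{\left(407,r \right)}} = - \frac{141810}{-330067} + \frac{\left(-293\right)^{2} - -69148 + \frac{236 \sqrt{225 + \left(-293\right)^{2}}}{3} - - \frac{293 \sqrt{225 + \left(-293\right)^{2}}}{3}}{- \frac{4}{53}} = \left(-141810\right) \left(- \frac{1}{330067}\right) + \left(85849 + 69148 + \frac{236 \sqrt{225 + 85849}}{3} - - \frac{293 \sqrt{225 + 85849}}{3}\right) \left(- \frac{53}{4}\right) = \frac{141810}{330067} + \left(85849 + 69148 + \frac{236 \sqrt{86074}}{3} - - \frac{293 \sqrt{86074}}{3}\right) \left(- \frac{53}{4}\right) = \frac{141810}{330067} + \left(85849 + 69148 + \frac{236 \sqrt{86074}}{3} + \frac{293 \sqrt{86074}}{3}\right) \left(- \frac{53}{4}\right) = \frac{141810}{330067} + \left(154997 + \frac{529 \sqrt{86074}}{3}\right) \left(- \frac{53}{4}\right) = \frac{141810}{330067} - \left(\frac{8214841}{4} + \frac{28037 \sqrt{86074}}{12}\right) = - \frac{2711447357107}{1320268} - \frac{28037 \sqrt{86074}}{12}$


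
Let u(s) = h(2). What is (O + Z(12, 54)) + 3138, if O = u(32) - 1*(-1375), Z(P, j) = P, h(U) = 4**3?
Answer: 4589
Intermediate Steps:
h(U) = 64
u(s) = 64
O = 1439 (O = 64 - 1*(-1375) = 64 + 1375 = 1439)
(O + Z(12, 54)) + 3138 = (1439 + 12) + 3138 = 1451 + 3138 = 4589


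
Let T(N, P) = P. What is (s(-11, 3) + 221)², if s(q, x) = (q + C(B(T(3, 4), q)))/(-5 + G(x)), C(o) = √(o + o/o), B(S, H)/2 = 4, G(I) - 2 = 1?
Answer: 50625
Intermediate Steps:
G(I) = 3 (G(I) = 2 + 1 = 3)
B(S, H) = 8 (B(S, H) = 2*4 = 8)
C(o) = √(1 + o) (C(o) = √(o + 1) = √(1 + o))
s(q, x) = -3/2 - q/2 (s(q, x) = (q + √(1 + 8))/(-5 + 3) = (q + √9)/(-2) = (q + 3)*(-½) = (3 + q)*(-½) = -3/2 - q/2)
(s(-11, 3) + 221)² = ((-3/2 - ½*(-11)) + 221)² = ((-3/2 + 11/2) + 221)² = (4 + 221)² = 225² = 50625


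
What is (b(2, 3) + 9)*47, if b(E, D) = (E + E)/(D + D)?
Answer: 1363/3 ≈ 454.33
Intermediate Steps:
b(E, D) = E/D (b(E, D) = (2*E)/((2*D)) = (2*E)*(1/(2*D)) = E/D)
(b(2, 3) + 9)*47 = (2/3 + 9)*47 = (2*(⅓) + 9)*47 = (⅔ + 9)*47 = (29/3)*47 = 1363/3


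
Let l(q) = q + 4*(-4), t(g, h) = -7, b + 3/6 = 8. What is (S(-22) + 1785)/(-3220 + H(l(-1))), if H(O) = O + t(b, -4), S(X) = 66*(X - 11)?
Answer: 393/3244 ≈ 0.12115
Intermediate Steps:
b = 15/2 (b = -½ + 8 = 15/2 ≈ 7.5000)
l(q) = -16 + q (l(q) = q - 16 = -16 + q)
S(X) = -726 + 66*X (S(X) = 66*(-11 + X) = -726 + 66*X)
H(O) = -7 + O (H(O) = O - 7 = -7 + O)
(S(-22) + 1785)/(-3220 + H(l(-1))) = ((-726 + 66*(-22)) + 1785)/(-3220 + (-7 + (-16 - 1))) = ((-726 - 1452) + 1785)/(-3220 + (-7 - 17)) = (-2178 + 1785)/(-3220 - 24) = -393/(-3244) = -393*(-1/3244) = 393/3244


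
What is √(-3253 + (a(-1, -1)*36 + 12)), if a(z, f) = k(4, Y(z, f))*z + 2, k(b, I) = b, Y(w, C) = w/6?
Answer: I*√3313 ≈ 57.559*I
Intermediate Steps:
Y(w, C) = w/6 (Y(w, C) = w*(⅙) = w/6)
a(z, f) = 2 + 4*z (a(z, f) = 4*z + 2 = 2 + 4*z)
√(-3253 + (a(-1, -1)*36 + 12)) = √(-3253 + ((2 + 4*(-1))*36 + 12)) = √(-3253 + ((2 - 4)*36 + 12)) = √(-3253 + (-2*36 + 12)) = √(-3253 + (-72 + 12)) = √(-3253 - 60) = √(-3313) = I*√3313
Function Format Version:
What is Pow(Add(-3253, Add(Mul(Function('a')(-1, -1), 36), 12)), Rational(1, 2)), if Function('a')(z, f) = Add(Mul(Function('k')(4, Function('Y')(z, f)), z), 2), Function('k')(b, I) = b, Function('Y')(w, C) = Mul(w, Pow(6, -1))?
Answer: Mul(I, Pow(3313, Rational(1, 2))) ≈ Mul(57.559, I)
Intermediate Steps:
Function('Y')(w, C) = Mul(Rational(1, 6), w) (Function('Y')(w, C) = Mul(w, Rational(1, 6)) = Mul(Rational(1, 6), w))
Function('a')(z, f) = Add(2, Mul(4, z)) (Function('a')(z, f) = Add(Mul(4, z), 2) = Add(2, Mul(4, z)))
Pow(Add(-3253, Add(Mul(Function('a')(-1, -1), 36), 12)), Rational(1, 2)) = Pow(Add(-3253, Add(Mul(Add(2, Mul(4, -1)), 36), 12)), Rational(1, 2)) = Pow(Add(-3253, Add(Mul(Add(2, -4), 36), 12)), Rational(1, 2)) = Pow(Add(-3253, Add(Mul(-2, 36), 12)), Rational(1, 2)) = Pow(Add(-3253, Add(-72, 12)), Rational(1, 2)) = Pow(Add(-3253, -60), Rational(1, 2)) = Pow(-3313, Rational(1, 2)) = Mul(I, Pow(3313, Rational(1, 2)))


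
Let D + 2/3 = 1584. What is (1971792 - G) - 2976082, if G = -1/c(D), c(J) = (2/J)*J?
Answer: -2008579/2 ≈ -1.0043e+6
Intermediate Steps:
D = 4750/3 (D = -2/3 + 1584 = 4750/3 ≈ 1583.3)
c(J) = 2
G = -1/2 ≈ -0.50000
(1971792 - G) - 2976082 = (1971792 - 1*(-1/2)) - 2976082 = (1971792 + 1/2) - 2976082 = 3943585/2 - 2976082 = -2008579/2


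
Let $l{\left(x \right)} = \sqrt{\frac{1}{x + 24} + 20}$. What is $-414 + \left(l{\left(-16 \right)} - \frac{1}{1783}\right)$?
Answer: $- \frac{738163}{1783} + \frac{\sqrt{322}}{4} \approx -409.51$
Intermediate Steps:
$l{\left(x \right)} = \sqrt{20 + \frac{1}{24 + x}}$ ($l{\left(x \right)} = \sqrt{\frac{1}{24 + x} + 20} = \sqrt{20 + \frac{1}{24 + x}}$)
$-414 + \left(l{\left(-16 \right)} - \frac{1}{1783}\right) = -414 + \left(\sqrt{\frac{481 + 20 \left(-16\right)}{24 - 16}} - \frac{1}{1783}\right) = -414 + \left(\sqrt{\frac{481 - 320}{8}} - \frac{1}{1783}\right) = -414 - \left(\frac{1}{1783} - \sqrt{\frac{1}{8} \cdot 161}\right) = -414 - \left(\frac{1}{1783} - \sqrt{\frac{161}{8}}\right) = -414 - \left(\frac{1}{1783} - \frac{\sqrt{322}}{4}\right) = - \frac{738163}{1783} + \frac{\sqrt{322}}{4}$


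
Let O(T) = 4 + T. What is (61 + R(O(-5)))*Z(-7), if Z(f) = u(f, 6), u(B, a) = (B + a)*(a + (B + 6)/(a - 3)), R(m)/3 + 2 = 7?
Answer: -1292/3 ≈ -430.67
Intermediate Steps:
R(m) = 15 (R(m) = -6 + 3*7 = -6 + 21 = 15)
u(B, a) = (B + a)*(a + (6 + B)/(-3 + a))
Z(f) = 48 + 10*f + f²/3 (Z(f) = (f² + 6³ - 3*6² + 6*f + 6*6 + f*6² - 2*f*6)/(-3 + 6) = (f² + 216 - 3*36 + 6*f + 36 + f*36 - 12*f)/3 = (f² + 216 - 108 + 6*f + 36 + 36*f - 12*f)/3 = (144 + f² + 30*f)/3 = 48 + 10*f + f²/3)
(61 + R(O(-5)))*Z(-7) = (61 + 15)*(48 + 10*(-7) + (⅓)*(-7)²) = 76*(48 - 70 + (⅓)*49) = 76*(48 - 70 + 49/3) = 76*(-17/3) = -1292/3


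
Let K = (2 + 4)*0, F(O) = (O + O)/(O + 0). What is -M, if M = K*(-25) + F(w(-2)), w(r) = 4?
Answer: -2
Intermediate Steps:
F(O) = 2 (F(O) = (2*O)/O = 2)
K = 0 (K = 6*0 = 0)
M = 2 (M = 0*(-25) + 2 = 0 + 2 = 2)
-M = -1*2 = -2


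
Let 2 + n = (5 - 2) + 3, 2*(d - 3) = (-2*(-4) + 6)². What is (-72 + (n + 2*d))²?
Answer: 17956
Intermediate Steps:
d = 101 (d = 3 + (-2*(-4) + 6)²/2 = 3 + (8 + 6)²/2 = 3 + (½)*14² = 3 + (½)*196 = 3 + 98 = 101)
n = 4 (n = -2 + ((5 - 2) + 3) = -2 + (3 + 3) = -2 + 6 = 4)
(-72 + (n + 2*d))² = (-72 + (4 + 2*101))² = (-72 + (4 + 202))² = (-72 + 206)² = 134² = 17956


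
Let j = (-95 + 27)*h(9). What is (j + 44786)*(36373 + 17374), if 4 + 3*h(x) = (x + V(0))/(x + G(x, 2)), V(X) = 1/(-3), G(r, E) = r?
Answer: 195323370122/81 ≈ 2.4114e+9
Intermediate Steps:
V(X) = -1/3
h(x) = -4/3 + (-1/3 + x)/(6*x) (h(x) = -4/3 + ((x - 1/3)/(x + x))/3 = -4/3 + ((-1/3 + x)/((2*x)))/3 = -4/3 + ((-1/3 + x)*(1/(2*x)))/3 = -4/3 + ((-1/3 + x)/(2*x))/3 = -4/3 + (-1/3 + x)/(6*x))
j = 6460/81 (j = (-95 + 27)*((1/18)*(-1 - 21*9)/9) = -34*(-1 - 189)/(9*9) = -34*(-190)/(9*9) = -68*(-95/81) = 6460/81 ≈ 79.753)
(j + 44786)*(36373 + 17374) = (6460/81 + 44786)*(36373 + 17374) = (3634126/81)*53747 = 195323370122/81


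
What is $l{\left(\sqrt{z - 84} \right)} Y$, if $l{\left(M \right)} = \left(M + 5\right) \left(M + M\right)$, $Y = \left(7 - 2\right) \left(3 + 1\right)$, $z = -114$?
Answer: $-7920 + 600 i \sqrt{22} \approx -7920.0 + 2814.3 i$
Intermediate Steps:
$Y = 20$ ($Y = 5 \cdot 4 = 20$)
$l{\left(M \right)} = 2 M \left(5 + M\right)$ ($l{\left(M \right)} = \left(5 + M\right) 2 M = 2 M \left(5 + M\right)$)
$l{\left(\sqrt{z - 84} \right)} Y = 2 \sqrt{-114 - 84} \left(5 + \sqrt{-114 - 84}\right) 20 = 2 \sqrt{-198} \left(5 + \sqrt{-198}\right) 20 = 2 \cdot 3 i \sqrt{22} \left(5 + 3 i \sqrt{22}\right) 20 = 6 i \sqrt{22} \left(5 + 3 i \sqrt{22}\right) 20 = 120 i \sqrt{22} \left(5 + 3 i \sqrt{22}\right)$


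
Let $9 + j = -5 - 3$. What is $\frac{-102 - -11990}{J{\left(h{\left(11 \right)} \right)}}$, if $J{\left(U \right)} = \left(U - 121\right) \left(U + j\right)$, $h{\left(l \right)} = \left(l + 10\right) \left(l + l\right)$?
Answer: $\frac{11888}{151745} \approx 0.078342$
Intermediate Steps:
$j = -17$ ($j = -9 - 8 = -17$)
$h{\left(l \right)} = 2 l \left(10 + l\right)$ ($h{\left(l \right)} = \left(10 + l\right) 2 l = 2 l \left(10 + l\right)$)
$J{\left(U \right)} = \left(-121 + U\right) \left(-17 + U\right)$ ($J{\left(U \right)} = \left(U - 121\right) \left(U - 17\right) = \left(-121 + U\right) \left(-17 + U\right)$)
$\frac{-102 - -11990}{J{\left(h{\left(11 \right)} \right)}} = \frac{-102 - -11990}{2057 + \left(2 \cdot 11 \left(10 + 11\right)\right)^{2} - 138 \cdot 2 \cdot 11 \left(10 + 11\right)} = \frac{-102 + 11990}{2057 + \left(2 \cdot 11 \cdot 21\right)^{2} - 138 \cdot 2 \cdot 11 \cdot 21} = \frac{11888}{2057 + 462^{2} - 63756} = \frac{11888}{2057 + 213444 - 63756} = \frac{11888}{151745}$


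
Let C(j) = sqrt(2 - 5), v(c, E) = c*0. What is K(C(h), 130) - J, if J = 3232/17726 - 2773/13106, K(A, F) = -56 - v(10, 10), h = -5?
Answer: -6501476965/116158478 ≈ -55.971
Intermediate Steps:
v(c, E) = 0
C(j) = I*sqrt(3) (C(j) = sqrt(-3) = I*sqrt(3))
K(A, F) = -56 (K(A, F) = -56 - 1*0 = -56 + 0 = -56)
J = -3397803/116158478 (J = 3232*(1/17726) - 2773*1/13106 = 1616/8863 - 2773/13106 = -3397803/116158478 ≈ -0.029251)
K(C(h), 130) - J = -56 - 1*(-3397803/116158478) = -56 + 3397803/116158478 = -6501476965/116158478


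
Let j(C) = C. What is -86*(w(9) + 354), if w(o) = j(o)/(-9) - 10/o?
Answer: -272362/9 ≈ -30262.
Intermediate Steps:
w(o) = -10/o - o/9 (w(o) = o/(-9) - 10/o = o*(-⅑) - 10/o = -o/9 - 10/o = -10/o - o/9)
-86*(w(9) + 354) = -86*((-10/9 - ⅑*9) + 354) = -86*((-10*⅑ - 1) + 354) = -86*((-10/9 - 1) + 354) = -86*(-19/9 + 354) = -86*3167/9 = -272362/9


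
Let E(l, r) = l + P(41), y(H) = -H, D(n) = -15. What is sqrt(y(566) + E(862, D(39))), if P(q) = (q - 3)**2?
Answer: 2*sqrt(435) ≈ 41.713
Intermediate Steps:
P(q) = (-3 + q)**2
E(l, r) = 1444 + l (E(l, r) = l + (-3 + 41)**2 = l + 38**2 = l + 1444 = 1444 + l)
sqrt(y(566) + E(862, D(39))) = sqrt(-1*566 + (1444 + 862)) = sqrt(-566 + 2306) = sqrt(1740) = 2*sqrt(435)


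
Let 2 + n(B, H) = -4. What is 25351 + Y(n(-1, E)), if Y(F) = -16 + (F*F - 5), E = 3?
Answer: 25366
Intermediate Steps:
n(B, H) = -6 (n(B, H) = -2 - 4 = -6)
Y(F) = -21 + F² (Y(F) = -16 + (F² - 5) = -16 + (-5 + F²) = -21 + F²)
25351 + Y(n(-1, E)) = 25351 + (-21 + (-6)²) = 25351 + (-21 + 36) = 25351 + 15 = 25366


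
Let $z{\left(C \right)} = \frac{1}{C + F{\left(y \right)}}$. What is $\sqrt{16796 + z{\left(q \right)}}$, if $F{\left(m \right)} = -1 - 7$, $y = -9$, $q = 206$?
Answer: $\frac{\sqrt{73163398}}{66} \approx 129.6$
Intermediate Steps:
$F{\left(m \right)} = -8$ ($F{\left(m \right)} = -1 - 7 = -8$)
$z{\left(C \right)} = \frac{1}{-8 + C}$ ($z{\left(C \right)} = \frac{1}{C - 8} = \frac{1}{-8 + C}$)
$\sqrt{16796 + z{\left(q \right)}} = \sqrt{16796 + \frac{1}{-8 + 206}} = \sqrt{16796 + \frac{1}{198}} = \sqrt{\frac{3325609}{198}} = \frac{\sqrt{73163398}}{66}$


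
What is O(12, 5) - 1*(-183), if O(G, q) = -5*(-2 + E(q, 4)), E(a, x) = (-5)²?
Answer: 68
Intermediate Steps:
E(a, x) = 25
O(G, q) = -115 (O(G, q) = -5*(-2 + 25) = -5*23 = -115)
O(12, 5) - 1*(-183) = -115 - 1*(-183) = -115 + 183 = 68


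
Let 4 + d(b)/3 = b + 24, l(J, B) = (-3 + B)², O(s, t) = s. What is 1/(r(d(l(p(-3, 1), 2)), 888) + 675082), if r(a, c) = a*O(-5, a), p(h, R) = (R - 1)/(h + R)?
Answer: 1/674767 ≈ 1.4820e-6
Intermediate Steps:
p(h, R) = (-1 + R)/(R + h)
d(b) = 60 + 3*b (d(b) = -12 + 3*(b + 24) = -12 + 3*(24 + b) = -12 + (72 + 3*b) = 60 + 3*b)
r(a, c) = -5*a (r(a, c) = a*(-5) = -5*a)
1/(r(d(l(p(-3, 1), 2)), 888) + 675082) = 1/(-5*(60 + 3*(-3 + 2)²) + 675082) = 1/(-5*(60 + 3*(-1)²) + 675082) = 1/(-5*(60 + 3*1) + 675082) = 1/(-5*(60 + 3) + 675082) = 1/(-5*63 + 675082) = 1/(-315 + 675082) = 1/674767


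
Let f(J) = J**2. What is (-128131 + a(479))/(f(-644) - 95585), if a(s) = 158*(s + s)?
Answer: 3319/45593 ≈ 0.072796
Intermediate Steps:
a(s) = 316*s (a(s) = 158*(2*s) = 316*s)
(-128131 + a(479))/(f(-644) - 95585) = (-128131 + 316*479)/((-644)**2 - 95585) = (-128131 + 151364)/(414736 - 95585) = 23233/319151 = 23233*(1/319151) = 3319/45593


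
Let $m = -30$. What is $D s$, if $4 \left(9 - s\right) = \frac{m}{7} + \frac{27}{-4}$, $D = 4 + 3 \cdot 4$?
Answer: $\frac{1317}{7} \approx 188.14$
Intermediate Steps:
$D = 16$ ($D = 4 + 12 = 16$)
$s = \frac{1317}{112}$ ($s = 9 - \frac{- \frac{30}{7} + \frac{27}{-4}}{4} = 9 - \frac{\left(-30\right) \frac{1}{7} + 27 \left(- \frac{1}{4}\right)}{4} = 9 - \frac{- \frac{30}{7} - \frac{27}{4}}{4} = 9 - - \frac{309}{112} = 9 + \frac{309}{112} = \frac{1317}{112} \approx 11.759$)
$D s = 16 \cdot \frac{1317}{112} = \frac{1317}{7}$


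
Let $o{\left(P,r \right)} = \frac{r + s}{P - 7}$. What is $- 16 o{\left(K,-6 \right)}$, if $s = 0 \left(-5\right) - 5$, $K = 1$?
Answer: $- \frac{88}{3} \approx -29.333$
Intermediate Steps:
$s = -5$ ($s = 0 - 5 = -5$)
$o{\left(P,r \right)} = \frac{-5 + r}{-7 + P}$ ($o{\left(P,r \right)} = \frac{r - 5}{P - 7} = \frac{-5 + r}{-7 + P}$)
$- 16 o{\left(K,-6 \right)} = - 16 \frac{-5 - 6}{-7 + 1} = - 16 \frac{1}{-6} \left(-11\right) = - 16 \left(\left(- \frac{1}{6}\right) \left(-11\right)\right) = \left(-16\right) \frac{11}{6} = - \frac{88}{3}$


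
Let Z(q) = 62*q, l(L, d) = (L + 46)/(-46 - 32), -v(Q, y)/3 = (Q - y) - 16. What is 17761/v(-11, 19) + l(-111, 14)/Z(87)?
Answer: 95802949/744372 ≈ 128.70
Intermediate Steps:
v(Q, y) = 48 - 3*Q + 3*y (v(Q, y) = -3*((Q - y) - 16) = -3*(-16 + Q - y) = 48 - 3*Q + 3*y)
l(L, d) = -23/39 - L/78 (l(L, d) = (46 + L)/(-78) = (46 + L)*(-1/78) = -23/39 - L/78)
17761/v(-11, 19) + l(-111, 14)/Z(87) = 17761/(48 - 3*(-11) + 3*19) + (-23/39 - 1/78*(-111))/((62*87)) = 17761/(48 + 33 + 57) + (-23/39 + 37/26)/5394 = 17761/138 + (5/6)*(1/5394) = 17761*(1/138) + 5/32364 = 17761/138 + 5/32364 = 95802949/744372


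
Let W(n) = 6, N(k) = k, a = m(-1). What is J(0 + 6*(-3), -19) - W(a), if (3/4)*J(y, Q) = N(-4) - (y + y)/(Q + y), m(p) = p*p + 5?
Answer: -1402/111 ≈ -12.631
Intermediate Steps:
m(p) = 5 + p² (m(p) = p² + 5 = 5 + p²)
a = 6 (a = 5 + (-1)² = 5 + 1 = 6)
J(y, Q) = -16/3 - 8*y/(3*(Q + y)) (J(y, Q) = 4*(-4 - (y + y)/(Q + y))/3 = 4*(-4 - 2*y/(Q + y))/3 = -16/3 - 8*y/(3*(Q + y)))
J(0 + 6*(-3), -19) - W(a) = (-8*(0 + 6*(-3)) - 16/3*(-19))/(-19 + (0 + 6*(-3))) - 1*6 = (-8*(0 - 18) + 304/3)/(-19 + (0 - 18)) - 6 = (-8*(-18) + 304/3)/(-19 - 18) - 6 = (144 + 304/3)/(-37) - 6 = -1/37*736/3 - 6 = -736/111 - 6 = -1402/111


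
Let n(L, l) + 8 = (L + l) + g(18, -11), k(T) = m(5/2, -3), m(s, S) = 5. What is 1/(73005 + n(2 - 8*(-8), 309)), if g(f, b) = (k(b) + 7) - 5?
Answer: 1/73379 ≈ 1.3628e-5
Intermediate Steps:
k(T) = 5
g(f, b) = 7 (g(f, b) = (5 + 7) - 5 = 12 - 5 = 7)
n(L, l) = -1 + L + l (n(L, l) = -8 + ((L + l) + 7) = -8 + (7 + L + l) = -1 + L + l)
1/(73005 + n(2 - 8*(-8), 309)) = 1/(73005 + (-1 + (2 - 8*(-8)) + 309)) = 1/(73005 + (-1 + (2 + 64) + 309)) = 1/(73005 + (-1 + 66 + 309)) = 1/(73005 + 374) = 1/73379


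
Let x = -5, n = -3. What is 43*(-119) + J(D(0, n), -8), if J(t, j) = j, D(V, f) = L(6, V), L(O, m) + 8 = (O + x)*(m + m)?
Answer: -5125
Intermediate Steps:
L(O, m) = -8 + 2*m*(-5 + O) (L(O, m) = -8 + (O - 5)*(m + m) = -8 + (-5 + O)*(2*m) = -8 + 2*m*(-5 + O))
D(V, f) = -8 + 2*V (D(V, f) = -8 - 10*V + 2*6*V = -8 - 10*V + 12*V = -8 + 2*V)
43*(-119) + J(D(0, n), -8) = 43*(-119) - 8 = -5117 - 8 = -5125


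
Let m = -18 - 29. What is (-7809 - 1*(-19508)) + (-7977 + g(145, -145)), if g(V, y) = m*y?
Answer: 10537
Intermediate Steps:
m = -47
g(V, y) = -47*y
(-7809 - 1*(-19508)) + (-7977 + g(145, -145)) = (-7809 - 1*(-19508)) + (-7977 - 47*(-145)) = (-7809 + 19508) + (-7977 + 6815) = 11699 - 1162 = 10537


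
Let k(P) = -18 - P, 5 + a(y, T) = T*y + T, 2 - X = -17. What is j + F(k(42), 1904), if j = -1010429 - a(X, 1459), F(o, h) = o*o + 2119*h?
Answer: 2998572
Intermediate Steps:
X = 19 (X = 2 - 1*(-17) = 2 + 17 = 19)
a(y, T) = -5 + T + T*y (a(y, T) = -5 + (T*y + T) = -5 + (T + T*y) = -5 + T + T*y)
F(o, h) = o² + 2119*h
j = -1039604 (j = -1010429 - (-5 + 1459 + 1459*19) = -1010429 - (-5 + 1459 + 27721) = -1010429 - 1*29175 = -1010429 - 29175 = -1039604)
j + F(k(42), 1904) = -1039604 + ((-18 - 1*42)² + 2119*1904) = -1039604 + ((-18 - 42)² + 4034576) = -1039604 + ((-60)² + 4034576) = -1039604 + (3600 + 4034576) = -1039604 + 4038176 = 2998572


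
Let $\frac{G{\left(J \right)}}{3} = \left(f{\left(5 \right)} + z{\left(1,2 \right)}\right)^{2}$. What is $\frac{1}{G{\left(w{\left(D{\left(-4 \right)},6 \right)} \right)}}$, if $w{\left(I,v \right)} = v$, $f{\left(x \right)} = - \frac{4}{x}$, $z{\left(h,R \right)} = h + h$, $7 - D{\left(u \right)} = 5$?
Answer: $\frac{25}{108} \approx 0.23148$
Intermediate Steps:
$D{\left(u \right)} = 2$ ($D{\left(u \right)} = 7 - 5 = 2$)
$z{\left(h,R \right)} = 2 h$
$G{\left(J \right)} = \frac{108}{25}$ ($G{\left(J \right)} = 3 \left(- \frac{4}{5} + 2 \cdot 1\right)^{2} = 3 \left(\left(-4\right) \frac{1}{5} + 2\right)^{2} = 3 \left(- \frac{4}{5} + 2\right)^{2} = 3 \left(\frac{6}{5}\right)^{2} = 3 \cdot \frac{36}{25} = \frac{108}{25}$)
$\frac{1}{G{\left(w{\left(D{\left(-4 \right)},6 \right)} \right)}} = \frac{1}{\frac{108}{25}} = \frac{25}{108}$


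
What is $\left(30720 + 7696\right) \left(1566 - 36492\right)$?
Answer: $-1341717216$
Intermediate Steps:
$\left(30720 + 7696\right) \left(1566 - 36492\right) = 38416 \left(-34926\right) = -1341717216$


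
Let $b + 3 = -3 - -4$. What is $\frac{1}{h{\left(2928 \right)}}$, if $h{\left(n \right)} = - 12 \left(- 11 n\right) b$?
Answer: $- \frac{1}{772992} \approx -1.2937 \cdot 10^{-6}$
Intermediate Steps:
$b = -2$ ($b = -3 - -1 = -3 + \left(-3 + 4\right) = -3 + 1 = -2$)
$h{\left(n \right)} = - 264 n$ ($h{\left(n \right)} = - 12 \left(- 11 n\right) \left(-2\right) = 132 n \left(-2\right) = - 264 n$)
$\frac{1}{h{\left(2928 \right)}} = \frac{1}{\left(-264\right) 2928} = \frac{1}{-772992} = - \frac{1}{772992}$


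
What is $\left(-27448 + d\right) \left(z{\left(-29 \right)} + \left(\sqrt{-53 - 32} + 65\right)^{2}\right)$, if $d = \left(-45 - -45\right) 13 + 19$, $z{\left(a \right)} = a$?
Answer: $-112760619 - 3565770 i \sqrt{85} \approx -1.1276 \cdot 10^{8} - 3.2875 \cdot 10^{7} i$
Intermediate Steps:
$d = 19$ ($d = \left(-45 + 45\right) 13 + 19 = 0 \cdot 13 + 19 = 0 + 19 = 19$)
$\left(-27448 + d\right) \left(z{\left(-29 \right)} + \left(\sqrt{-53 - 32} + 65\right)^{2}\right) = \left(-27448 + 19\right) \left(-29 + \left(\sqrt{-53 - 32} + 65\right)^{2}\right) = - 27429 \left(-29 + \left(\sqrt{-85} + 65\right)^{2}\right) = - 27429 \left(-29 + \left(i \sqrt{85} + 65\right)^{2}\right) = - 27429 \left(-29 + \left(65 + i \sqrt{85}\right)^{2}\right) = 795441 - 27429 \left(65 + i \sqrt{85}\right)^{2}$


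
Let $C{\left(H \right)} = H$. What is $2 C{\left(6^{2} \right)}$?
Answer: $72$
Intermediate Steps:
$2 C{\left(6^{2} \right)} = 2 \cdot 6^{2} = 2 \cdot 36 = 72$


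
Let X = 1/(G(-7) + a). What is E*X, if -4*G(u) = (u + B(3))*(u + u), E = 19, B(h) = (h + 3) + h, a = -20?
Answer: -19/13 ≈ -1.4615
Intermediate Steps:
B(h) = 3 + 2*h (B(h) = (3 + h) + h = 3 + 2*h)
G(u) = -u*(9 + u)/2 (G(u) = -(u + (3 + 2*3))*(u + u)/4 = -(u + (3 + 6))*2*u/4 = -(u + 9)*2*u/4 = -(9 + u)*2*u/4 = -u*(9 + u)/2)
X = -1/13 (X = 1/(-½*(-7)*(9 - 7) - 20) = 1/(-½*(-7)*2 - 20) = 1/(7 - 20) = 1/(-13) = -1/13 ≈ -0.076923)
E*X = 19*(-1/13) = -19/13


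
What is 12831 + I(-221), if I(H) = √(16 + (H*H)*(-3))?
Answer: 12831 + I*√146507 ≈ 12831.0 + 382.76*I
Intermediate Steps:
I(H) = √(16 - 3*H²) (I(H) = √(16 + H²*(-3)) = √(16 - 3*H²))
12831 + I(-221) = 12831 + √(16 - 3*(-221)²) = 12831 + √(16 - 3*48841) = 12831 + √(16 - 146523) = 12831 + √(-146507) = 12831 + I*√146507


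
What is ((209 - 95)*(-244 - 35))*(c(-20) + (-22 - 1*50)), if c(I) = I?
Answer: 2926152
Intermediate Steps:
((209 - 95)*(-244 - 35))*(c(-20) + (-22 - 1*50)) = ((209 - 95)*(-244 - 35))*(-20 + (-22 - 1*50)) = (114*(-279))*(-20 + (-22 - 50)) = -31806*(-20 - 72) = -31806*(-92) = 2926152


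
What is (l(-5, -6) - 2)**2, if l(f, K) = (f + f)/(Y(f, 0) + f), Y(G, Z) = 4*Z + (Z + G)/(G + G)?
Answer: 4/81 ≈ 0.049383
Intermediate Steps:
Y(G, Z) = 4*Z + (G + Z)/(2*G) (Y(G, Z) = 4*Z + (G + Z)/((2*G)) = 4*Z + (G + Z)*(1/(2*G)) = 4*Z + (G + Z)/(2*G))
l(f, K) = 2*f/(1/2 + f) (l(f, K) = (f + f)/((0 + f*(1 + 8*0))/(2*f) + f) = (2*f)/((0 + f*(1 + 0))/(2*f) + f) = (2*f)/((0 + f*1)/(2*f) + f) = (2*f)/((0 + f)/(2*f) + f) = (2*f)/(f/(2*f) + f) = (2*f)/(1/2 + f) = 2*f/(1/2 + f))
(l(-5, -6) - 2)**2 = (4*(-5)/(1 + 2*(-5)) - 2)**2 = (4*(-5)/(1 - 10) - 2)**2 = (4*(-5)/(-9) - 2)**2 = (4*(-5)*(-1/9) - 2)**2 = (20/9 - 2)**2 = (2/9)**2 = 4/81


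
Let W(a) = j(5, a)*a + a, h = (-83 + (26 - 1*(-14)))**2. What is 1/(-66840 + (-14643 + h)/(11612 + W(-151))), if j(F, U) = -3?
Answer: -5957/398172277 ≈ -1.4961e-5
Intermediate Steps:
h = 1849 (h = (-83 + (26 + 14))**2 = (-83 + 40)**2 = (-43)**2 = 1849)
W(a) = -2*a (W(a) = -3*a + a = -2*a)
1/(-66840 + (-14643 + h)/(11612 + W(-151))) = 1/(-66840 + (-14643 + 1849)/(11612 - 2*(-151))) = 1/(-66840 - 12794/(11612 + 302)) = 1/(-66840 - 12794/11914) = 1/(-66840 - 12794*1/11914) = 1/(-66840 - 6397/5957) = 1/(-398172277/5957) = -5957/398172277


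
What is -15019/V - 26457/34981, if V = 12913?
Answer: -867018880/451709653 ≈ -1.9194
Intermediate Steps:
-15019/V - 26457/34981 = -15019/12913 - 26457/34981 = -867018880/451709653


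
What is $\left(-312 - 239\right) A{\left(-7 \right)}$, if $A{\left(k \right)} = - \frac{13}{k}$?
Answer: $- \frac{7163}{7} \approx -1023.3$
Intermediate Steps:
$\left(-312 - 239\right) A{\left(-7 \right)} = \left(-312 - 239\right) \left(- \frac{13}{-7}\right) = - 551 \left(\left(-13\right) \left(- \frac{1}{7}\right)\right) = \left(-551\right) \frac{13}{7} = - \frac{7163}{7}$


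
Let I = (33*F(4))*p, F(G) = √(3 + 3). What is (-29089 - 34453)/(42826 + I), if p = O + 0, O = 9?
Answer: -1360624846/916768511 + 9435987*√6/916768511 ≈ -1.4589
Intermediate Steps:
F(G) = √6
p = 9 (p = 9 + 0 = 9)
I = 297*√6 (I = (33*√6)*9 = 297*√6 ≈ 727.50)
(-29089 - 34453)/(42826 + I) = (-29089 - 34453)/(42826 + 297*√6) = -63542/(42826 + 297*√6)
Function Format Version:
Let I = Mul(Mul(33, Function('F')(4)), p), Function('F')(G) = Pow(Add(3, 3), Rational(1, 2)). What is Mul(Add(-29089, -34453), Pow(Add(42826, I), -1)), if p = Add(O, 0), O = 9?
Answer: Add(Rational(-1360624846, 916768511), Mul(Rational(9435987, 916768511), Pow(6, Rational(1, 2)))) ≈ -1.4589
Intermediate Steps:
Function('F')(G) = Pow(6, Rational(1, 2))
p = 9 (p = Add(9, 0) = 9)
I = Mul(297, Pow(6, Rational(1, 2))) (I = Mul(Mul(33, Pow(6, Rational(1, 2))), 9) = Mul(297, Pow(6, Rational(1, 2))) ≈ 727.50)
Mul(Add(-29089, -34453), Pow(Add(42826, I), -1)) = Mul(Add(-29089, -34453), Pow(Add(42826, Mul(297, Pow(6, Rational(1, 2)))), -1)) = Mul(-63542, Pow(Add(42826, Mul(297, Pow(6, Rational(1, 2)))), -1))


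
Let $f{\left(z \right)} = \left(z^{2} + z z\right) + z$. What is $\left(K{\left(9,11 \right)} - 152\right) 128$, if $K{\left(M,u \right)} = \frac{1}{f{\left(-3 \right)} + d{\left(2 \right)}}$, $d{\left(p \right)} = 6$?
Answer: $- \frac{408448}{21} \approx -19450.0$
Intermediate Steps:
$f{\left(z \right)} = z + 2 z^{2}$ ($f{\left(z \right)} = \left(z^{2} + z^{2}\right) + z = 2 z^{2} + z = z + 2 z^{2}$)
$K{\left(M,u \right)} = \frac{1}{21}$ ($K{\left(M,u \right)} = \frac{1}{- 3 \left(1 + 2 \left(-3\right)\right) + 6} = \frac{1}{- 3 \left(1 - 6\right) + 6} = \frac{1}{\left(-3\right) \left(-5\right) + 6} = \frac{1}{15 + 6} = \frac{1}{21}$)
$\left(K{\left(9,11 \right)} - 152\right) 128 = \left(\frac{1}{21} - 152\right) 128 = \left(- \frac{3191}{21}\right) 128 = - \frac{408448}{21}$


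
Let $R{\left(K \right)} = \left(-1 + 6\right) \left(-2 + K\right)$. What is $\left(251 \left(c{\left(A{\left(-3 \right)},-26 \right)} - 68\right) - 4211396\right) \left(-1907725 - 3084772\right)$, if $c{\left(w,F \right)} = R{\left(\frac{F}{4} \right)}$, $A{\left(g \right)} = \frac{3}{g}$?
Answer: $\frac{42327702592711}{2} \approx 2.1164 \cdot 10^{13}$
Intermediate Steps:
$R{\left(K \right)} = -10 + 5 K$ ($R{\left(K \right)} = 5 \left(-2 + K\right) = -10 + 5 K$)
$c{\left(w,F \right)} = -10 + \frac{5 F}{4}$ ($c{\left(w,F \right)} = -10 + 5 \frac{F}{4} = -10 + \frac{5 F}{4}$)
$\left(251 \left(c{\left(A{\left(-3 \right)},-26 \right)} - 68\right) - 4211396\right) \left(-1907725 - 3084772\right) = \left(251 \left(\left(-10 + \frac{5}{4} \left(-26\right)\right) - 68\right) - 4211396\right) \left(-1907725 - 3084772\right) = \left(251 \left(\left(-10 - \frac{65}{2}\right) - 68\right) - 4211396\right) \left(-4992497\right) = \left(251 \left(- \frac{85}{2} - 68\right) - 4211396\right) \left(-4992497\right) = \left(251 \left(- \frac{221}{2}\right) - 4211396\right) \left(-4992497\right) = \left(- \frac{55471}{2} - 4211396\right) \left(-4992497\right) = \left(- \frac{8478263}{2}\right) \left(-4992497\right) = \frac{42327702592711}{2}$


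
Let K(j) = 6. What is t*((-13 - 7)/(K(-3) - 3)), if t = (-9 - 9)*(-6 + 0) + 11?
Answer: -2380/3 ≈ -793.33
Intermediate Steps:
t = 119 (t = -18*(-6) + 11 = 108 + 11 = 119)
t*((-13 - 7)/(K(-3) - 3)) = 119*((-13 - 7)/(6 - 3)) = 119*(-20/3) = -2380/3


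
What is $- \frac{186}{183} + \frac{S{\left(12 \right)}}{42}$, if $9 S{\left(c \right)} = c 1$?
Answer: $- \frac{3784}{3843} \approx -0.98465$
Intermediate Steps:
$S{\left(c \right)} = \frac{c}{9}$ ($S{\left(c \right)} = \frac{c 1}{9} = \frac{c}{9}$)
$- \frac{186}{183} + \frac{S{\left(12 \right)}}{42} = - \frac{186}{183} + \frac{\frac{1}{9} \cdot 12}{42} = \left(-186\right) \frac{1}{183} + \frac{4}{3} \cdot \frac{1}{42} = - \frac{62}{61} + \frac{2}{63} = - \frac{3784}{3843}$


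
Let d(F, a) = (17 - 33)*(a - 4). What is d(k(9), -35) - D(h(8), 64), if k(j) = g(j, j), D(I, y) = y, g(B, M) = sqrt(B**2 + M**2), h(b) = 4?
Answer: 560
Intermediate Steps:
k(j) = sqrt(2)*sqrt(j**2) (k(j) = sqrt(j**2 + j**2) = sqrt(2*j**2) = sqrt(2)*sqrt(j**2))
d(F, a) = 64 - 16*a (d(F, a) = -16*(-4 + a) = 64 - 16*a)
d(k(9), -35) - D(h(8), 64) = (64 - 16*(-35)) - 1*64 = (64 + 560) - 64 = 624 - 64 = 560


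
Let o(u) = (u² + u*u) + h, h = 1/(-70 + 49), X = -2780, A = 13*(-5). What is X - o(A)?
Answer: -235829/21 ≈ -11230.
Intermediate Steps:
A = -65
h = -1/21 (h = 1/(-21) = -1/21 ≈ -0.047619)
o(u) = -1/21 + 2*u² (o(u) = (u² + u*u) - 1/21 = (u² + u²) - 1/21 = 2*u² - 1/21 = -1/21 + 2*u²)
X - o(A) = -2780 - (-1/21 + 2*(-65)²) = -2780 - (-1/21 + 2*4225) = -2780 - (-1/21 + 8450) = -2780 - 1*177449/21 = -2780 - 177449/21 = -235829/21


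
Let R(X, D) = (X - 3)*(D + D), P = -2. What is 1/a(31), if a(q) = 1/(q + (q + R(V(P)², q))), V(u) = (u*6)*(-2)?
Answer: 35588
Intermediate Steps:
V(u) = -12*u (V(u) = (6*u)*(-2) = -12*u)
R(X, D) = 2*D*(-3 + X) (R(X, D) = (-3 + X)*(2*D) = 2*D*(-3 + X))
a(q) = 1/(1148*q) (a(q) = 1/(q + (q + 2*q*(-3 + (-12*(-2))²))) = 1/(q + (q + 2*q*(-3 + 24²))) = 1/(q + (q + 2*q*(-3 + 576))) = 1/(q + (q + 2*q*573)) = 1/(q + (q + 1146*q)) = 1/(q + 1147*q) = 1/(1148*q))
1/a(31) = 1/((1/1148)/31) = 1/((1/1148)*(1/31)) = 1/(1/35588) = 35588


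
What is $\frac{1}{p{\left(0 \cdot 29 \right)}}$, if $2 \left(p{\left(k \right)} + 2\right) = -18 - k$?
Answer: $- \frac{1}{11} \approx -0.090909$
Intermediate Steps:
$p{\left(k \right)} = -11 - \frac{k}{2}$ ($p{\left(k \right)} = -2 + \frac{-18 - k}{2} = -2 - \left(9 + \frac{k}{2}\right) = -11 - \frac{k}{2}$)
$\frac{1}{p{\left(0 \cdot 29 \right)}} = \frac{1}{-11 - \frac{0 \cdot 29}{2}} = \frac{1}{-11 - 0} = \frac{1}{-11 + 0} = \frac{1}{-11} = - \frac{1}{11}$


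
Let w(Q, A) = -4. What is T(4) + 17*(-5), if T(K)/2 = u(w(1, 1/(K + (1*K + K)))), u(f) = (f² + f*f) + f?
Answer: -29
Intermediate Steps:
u(f) = f + 2*f² (u(f) = (f² + f²) + f = 2*f² + f = f + 2*f²)
T(K) = 56 (T(K) = 2*(-4*(1 + 2*(-4))) = 2*(-4*(1 - 8)) = 2*(-4*(-7)) = 2*28 = 56)
T(4) + 17*(-5) = 56 + 17*(-5) = 56 - 85 = -29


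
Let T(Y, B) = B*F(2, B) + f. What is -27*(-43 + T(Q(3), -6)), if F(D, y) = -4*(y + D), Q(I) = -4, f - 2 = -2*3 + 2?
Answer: 3807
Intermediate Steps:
f = -2 (f = 2 + (-2*3 + 2) = 2 + (-6 + 2) = 2 - 4 = -2)
F(D, y) = -4*D - 4*y (F(D, y) = -4*(D + y) = -4*D - 4*y)
T(Y, B) = -2 + B*(-8 - 4*B) (T(Y, B) = B*(-4*2 - 4*B) - 2 = B*(-8 - 4*B) - 2 = -2 + B*(-8 - 4*B))
-27*(-43 + T(Q(3), -6)) = -27*(-43 + (-2 - 4*(-6)*(2 - 6))) = -27*(-43 + (-2 - 4*(-6)*(-4))) = -27*(-43 + (-2 - 96)) = -27*(-43 - 98) = -27*(-141) = 3807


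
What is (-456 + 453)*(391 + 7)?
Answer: -1194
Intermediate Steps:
(-456 + 453)*(391 + 7) = -3*398 = -1194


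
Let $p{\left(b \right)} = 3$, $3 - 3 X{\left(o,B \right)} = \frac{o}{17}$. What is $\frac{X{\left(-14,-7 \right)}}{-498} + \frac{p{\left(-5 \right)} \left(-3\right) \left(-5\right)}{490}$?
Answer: $\frac{55553}{622251} \approx 0.089278$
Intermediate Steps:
$X{\left(o,B \right)} = 1 - \frac{o}{51}$ ($X{\left(o,B \right)} = 1 - \frac{o \frac{1}{17}}{3} = 1 - \frac{\frac{1}{17} o}{3} = 1 - \frac{o}{51}$)
$\frac{X{\left(-14,-7 \right)}}{-498} + \frac{p{\left(-5 \right)} \left(-3\right) \left(-5\right)}{490} = \frac{1 - - \frac{14}{51}}{-498} + \frac{3 \left(-3\right) \left(-5\right)}{490} = \left(1 + \frac{14}{51}\right) \left(- \frac{1}{498}\right) + \left(-9\right) \left(-5\right) \frac{1}{490} = \frac{65}{51} \left(- \frac{1}{498}\right) + 45 \cdot \frac{1}{490} = - \frac{65}{25398} + \frac{9}{98} = \frac{55553}{622251}$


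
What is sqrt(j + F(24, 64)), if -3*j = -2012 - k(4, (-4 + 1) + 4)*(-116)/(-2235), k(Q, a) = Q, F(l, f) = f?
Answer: 2*sqrt(917542745)/2235 ≈ 27.106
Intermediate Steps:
j = 4497284/6705 (j = -(-2012 - 4*(-116)/(-2235))/3 = -(-2012 - (-464)*(-1)/2235)/3 = -(-2012 - 1*464/2235)/3 = -(-2012 - 464/2235)/3 = -1/3*(-4497284/2235) = 4497284/6705 ≈ 670.74)
sqrt(j + F(24, 64)) = sqrt(4497284/6705 + 64) = sqrt(4926404/6705) = 2*sqrt(917542745)/2235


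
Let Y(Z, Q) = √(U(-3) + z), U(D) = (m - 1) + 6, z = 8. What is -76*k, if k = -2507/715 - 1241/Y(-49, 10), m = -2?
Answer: 190532/715 + 94316*√11/11 ≈ 28704.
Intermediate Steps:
U(D) = 3 (U(D) = (-2 - 1) + 6 = -3 + 6 = 3)
Y(Z, Q) = √11 (Y(Z, Q) = √(3 + 8) = √11)
k = -2507/715 - 1241*√11/11 ≈ -377.68
-76*k = -76*(-2507/715 - 1241*√11/11) = 190532/715 + 94316*√11/11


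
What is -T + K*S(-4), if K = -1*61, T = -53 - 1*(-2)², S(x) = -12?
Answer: 789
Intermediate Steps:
T = -57 (T = -53 - 1*4 = -53 - 4 = -57)
K = -61
-T + K*S(-4) = -1*(-57) - 61*(-12) = 57 + 732 = 789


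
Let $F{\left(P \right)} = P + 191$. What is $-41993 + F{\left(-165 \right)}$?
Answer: $-41967$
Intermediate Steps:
$F{\left(P \right)} = 191 + P$
$-41993 + F{\left(-165 \right)} = -41993 + \left(191 - 165\right) = -41993 + 26 = -41967$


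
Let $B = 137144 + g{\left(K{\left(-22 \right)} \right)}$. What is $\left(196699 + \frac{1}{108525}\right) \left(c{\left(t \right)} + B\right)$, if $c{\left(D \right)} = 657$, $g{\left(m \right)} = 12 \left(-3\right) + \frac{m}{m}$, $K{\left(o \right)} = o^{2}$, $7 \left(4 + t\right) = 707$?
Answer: $\frac{980285865695872}{36175} \approx 2.7098 \cdot 10^{10}$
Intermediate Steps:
$t = 97$ ($t = -4 + \frac{1}{7} \cdot 707 = -4 + 101 = 97$)
$g{\left(m \right)} = -35$ ($g{\left(m \right)} = -36 + 1 = -35$)
$B = 137109$ ($B = 137144 - 35 = 137109$)
$\left(196699 + \frac{1}{108525}\right) \left(c{\left(t \right)} + B\right) = \left(196699 + \frac{1}{108525}\right) \left(657 + 137109\right) = \left(196699 + \frac{1}{108525}\right) 137766 = \frac{21346758976}{108525} \cdot 137766 = \frac{980285865695872}{36175}$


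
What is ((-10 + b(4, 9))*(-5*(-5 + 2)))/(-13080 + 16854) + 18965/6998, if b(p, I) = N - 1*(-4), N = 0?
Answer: 11824015/4401742 ≈ 2.6862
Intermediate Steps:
b(p, I) = 4 (b(p, I) = 0 - 1*(-4) = 0 + 4 = 4)
((-10 + b(4, 9))*(-5*(-5 + 2)))/(-13080 + 16854) + 18965/6998 = ((-10 + 4)*(-5*(-5 + 2)))/(-13080 + 16854) + 18965/6998 = -(-30)*(-3)/3774 + 18965*(1/6998) = -6*15*(1/3774) + 18965/6998 = -90*1/3774 + 18965/6998 = -15/629 + 18965/6998 = 11824015/4401742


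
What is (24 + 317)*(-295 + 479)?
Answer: 62744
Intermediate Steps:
(24 + 317)*(-295 + 479) = 341*184 = 62744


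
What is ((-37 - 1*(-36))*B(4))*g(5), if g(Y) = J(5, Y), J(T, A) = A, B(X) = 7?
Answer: -35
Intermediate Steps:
g(Y) = Y
((-37 - 1*(-36))*B(4))*g(5) = ((-37 - 1*(-36))*7)*5 = ((-37 + 36)*7)*5 = -1*7*5 = -7*5 = -35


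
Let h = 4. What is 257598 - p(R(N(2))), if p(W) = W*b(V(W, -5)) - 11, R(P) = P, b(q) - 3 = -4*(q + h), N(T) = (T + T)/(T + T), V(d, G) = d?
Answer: 257626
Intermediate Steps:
N(T) = 1 (N(T) = (2*T)/((2*T)) = (2*T)*(1/(2*T)) = 1)
b(q) = -13 - 4*q (b(q) = 3 - 4*(q + 4) = 3 - 4*(4 + q) = 3 + (-16 - 4*q) = -13 - 4*q)
p(W) = -11 + W*(-13 - 4*W) (p(W) = W*(-13 - 4*W) - 11 = -11 + W*(-13 - 4*W))
257598 - p(R(N(2))) = 257598 - (-11 - 1*1*(13 + 4*1)) = 257598 - (-11 - 1*1*(13 + 4)) = 257598 - (-11 - 1*1*17) = 257598 - (-11 - 17) = 257598 - 1*(-28) = 257598 + 28 = 257626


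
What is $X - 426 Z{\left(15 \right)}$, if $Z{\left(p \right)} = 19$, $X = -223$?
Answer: $-8317$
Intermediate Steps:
$X - 426 Z{\left(15 \right)} = -223 - 8094 = -8317$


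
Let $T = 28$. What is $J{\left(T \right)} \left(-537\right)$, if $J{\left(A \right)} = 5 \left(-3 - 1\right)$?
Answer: $10740$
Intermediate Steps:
$J{\left(A \right)} = -20$ ($J{\left(A \right)} = 5 \left(-4\right) = -20$)
$J{\left(T \right)} \left(-537\right) = \left(-20\right) \left(-537\right) = 10740$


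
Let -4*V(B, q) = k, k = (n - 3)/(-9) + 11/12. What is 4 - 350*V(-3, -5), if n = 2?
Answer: 6763/72 ≈ 93.931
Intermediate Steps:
k = 37/36 (k = (2 - 3)/(-9) + 11/12 = -1*(-1/9) + 11*(1/12) = 1/9 + 11/12 = 37/36 ≈ 1.0278)
V(B, q) = -37/144 (V(B, q) = -1/4*37/36 = -37/144)
4 - 350*V(-3, -5) = 4 - 350*(-37/144) = 4 + 6475/72 = 6763/72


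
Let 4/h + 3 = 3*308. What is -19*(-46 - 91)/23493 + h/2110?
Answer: 281029439/2536343435 ≈ 0.11080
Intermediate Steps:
h = 4/921 (h = 4/(-3 + 3*308) = 4/(-3 + 924) = 4/921 ≈ 0.0043431)
-19*(-46 - 91)/23493 + h/2110 = -19*(-46 - 91)/23493 + (4/921)/2110 = -19*(-137)*(1/23493) + (4/921)*(1/2110) = 2603*(1/23493) + 2/971655 = 2603/23493 + 2/971655 = 281029439/2536343435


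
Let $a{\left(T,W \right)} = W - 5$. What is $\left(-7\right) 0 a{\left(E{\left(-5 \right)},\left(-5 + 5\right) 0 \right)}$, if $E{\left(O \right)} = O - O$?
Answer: $0$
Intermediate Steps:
$E{\left(O \right)} = 0$
$a{\left(T,W \right)} = -5 + W$
$\left(-7\right) 0 a{\left(E{\left(-5 \right)},\left(-5 + 5\right) 0 \right)} = \left(-7\right) 0 \left(-5 + \left(-5 + 5\right) 0\right) = 0 \left(-5 + 0 \cdot 0\right) = 0 \left(-5 + 0\right) = 0 \left(-5\right) = 0$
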